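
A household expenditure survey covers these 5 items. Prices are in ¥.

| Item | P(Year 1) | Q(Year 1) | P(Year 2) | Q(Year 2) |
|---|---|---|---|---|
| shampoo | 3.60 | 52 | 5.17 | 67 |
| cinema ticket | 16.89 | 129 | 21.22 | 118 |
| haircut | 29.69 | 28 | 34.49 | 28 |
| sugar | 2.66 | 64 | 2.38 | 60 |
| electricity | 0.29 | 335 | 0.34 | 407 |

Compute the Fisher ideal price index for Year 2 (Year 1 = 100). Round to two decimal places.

Laspeyres component (base-period weights):
ΣP(Year 2)Q(Year 1) = 5.17×52 + 21.22×129 + 34.49×28 + 2.38×64 + 0.34×335 = 268.84 + 2737.38 + 965.72 + 152.32 + 113.9 = 4238.16
ΣP(Year 1)Q(Year 1) = 3.60×52 + 16.89×129 + 29.69×28 + 2.66×64 + 0.29×335 = 187.2 + 2178.81 + 831.32 + 170.24 + 97.15 = 3464.72
L = 4238.16 / 3464.72 × 100 = 122.3233
Paasche component (current-period weights):
ΣP(Year 2)Q(Year 2) = 5.17×67 + 21.22×118 + 34.49×28 + 2.38×60 + 0.34×407 = 346.39 + 2503.96 + 965.72 + 142.8 + 138.38 = 4097.25
ΣP(Year 1)Q(Year 2) = 3.60×67 + 16.89×118 + 29.69×28 + 2.66×60 + 0.29×407 = 241.2 + 1993.02 + 831.32 + 159.6 + 118.03 = 3343.17
P = 4097.25 / 3343.17 × 100 = 122.5558
Fisher = √(L × P) = √(122.3233 × 122.5558) = 122.4395

122.44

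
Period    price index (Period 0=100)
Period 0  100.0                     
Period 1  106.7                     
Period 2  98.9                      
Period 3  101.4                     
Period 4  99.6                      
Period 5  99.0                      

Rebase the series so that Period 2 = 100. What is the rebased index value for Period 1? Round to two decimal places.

107.89

Rebased(Period 1) = 106.7 / 98.9 × 100 = 107.8868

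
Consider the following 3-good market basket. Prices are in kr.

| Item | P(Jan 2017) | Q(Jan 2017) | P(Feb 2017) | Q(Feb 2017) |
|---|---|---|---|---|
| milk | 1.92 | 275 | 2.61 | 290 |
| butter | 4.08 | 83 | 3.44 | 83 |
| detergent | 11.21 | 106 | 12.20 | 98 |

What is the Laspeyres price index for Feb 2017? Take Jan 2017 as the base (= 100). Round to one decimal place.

111.8

Laspeyres price index uses base-period quantities as weights.
ΣP(Feb 2017)·Q(Jan 2017) = 2.61×275 + 3.44×83 + 12.20×106 = 717.75 + 285.52 + 1293.2 = 2296.47
ΣP(Jan 2017)·Q(Jan 2017) = 1.92×275 + 4.08×83 + 11.21×106 = 528 + 338.64 + 1188.26 = 2054.9
Index = 2296.47 / 2054.9 × 100 = 111.7558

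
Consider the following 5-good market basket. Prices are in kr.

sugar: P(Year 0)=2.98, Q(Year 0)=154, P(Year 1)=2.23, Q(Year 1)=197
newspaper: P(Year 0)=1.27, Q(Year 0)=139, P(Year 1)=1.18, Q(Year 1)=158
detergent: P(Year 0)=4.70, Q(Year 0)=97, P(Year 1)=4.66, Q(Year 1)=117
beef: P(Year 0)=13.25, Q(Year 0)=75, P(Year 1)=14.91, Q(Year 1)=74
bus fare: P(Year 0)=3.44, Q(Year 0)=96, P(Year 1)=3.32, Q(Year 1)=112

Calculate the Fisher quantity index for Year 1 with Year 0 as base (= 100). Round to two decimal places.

Laspeyres component (base-period weights):
ΣP(Year 0)Q(Year 1) = 2.98×197 + 1.27×158 + 4.70×117 + 13.25×74 + 3.44×112 = 587.06 + 200.66 + 549.9 + 980.5 + 385.28 = 2703.4
ΣP(Year 0)Q(Year 0) = 2.98×154 + 1.27×139 + 4.70×97 + 13.25×75 + 3.44×96 = 458.92 + 176.53 + 455.9 + 993.75 + 330.24 = 2415.34
L = 2703.4 / 2415.34 × 100 = 111.9263
Paasche component (current-period weights):
ΣP(Year 1)Q(Year 1) = 2.23×197 + 1.18×158 + 4.66×117 + 14.91×74 + 3.32×112 = 439.31 + 186.44 + 545.22 + 1103.34 + 371.84 = 2646.15
ΣP(Year 1)Q(Year 0) = 2.23×154 + 1.18×139 + 4.66×97 + 14.91×75 + 3.32×96 = 343.42 + 164.02 + 452.02 + 1118.25 + 318.72 = 2396.43
P = 2646.15 / 2396.43 × 100 = 110.4205
Fisher = √(L × P) = √(111.9263 × 110.4205) = 111.1708

111.17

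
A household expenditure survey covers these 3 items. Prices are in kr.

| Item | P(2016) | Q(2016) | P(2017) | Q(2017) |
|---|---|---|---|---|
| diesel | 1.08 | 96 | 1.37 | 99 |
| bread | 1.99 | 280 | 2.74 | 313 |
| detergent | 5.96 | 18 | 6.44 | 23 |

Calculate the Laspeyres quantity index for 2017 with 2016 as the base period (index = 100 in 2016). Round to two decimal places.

112.85

Laspeyres quantity index uses base-period prices as weights.
ΣP(2016)·Q(2017) = 1.08×99 + 1.99×313 + 5.96×23 = 106.92 + 622.87 + 137.08 = 866.87
ΣP(2016)·Q(2016) = 1.08×96 + 1.99×280 + 5.96×18 = 103.68 + 557.2 + 107.28 = 768.16
Index = 866.87 / 768.16 × 100 = 112.8502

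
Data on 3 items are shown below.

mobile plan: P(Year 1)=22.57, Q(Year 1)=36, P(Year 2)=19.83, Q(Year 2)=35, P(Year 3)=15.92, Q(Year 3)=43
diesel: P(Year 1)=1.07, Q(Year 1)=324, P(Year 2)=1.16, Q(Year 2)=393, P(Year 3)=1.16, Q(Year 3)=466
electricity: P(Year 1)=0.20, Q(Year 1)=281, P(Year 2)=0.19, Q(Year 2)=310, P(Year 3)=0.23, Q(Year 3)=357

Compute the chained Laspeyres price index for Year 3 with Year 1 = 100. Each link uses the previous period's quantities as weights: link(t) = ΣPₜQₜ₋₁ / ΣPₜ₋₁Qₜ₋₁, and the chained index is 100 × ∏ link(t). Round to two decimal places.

84.37

Link Year 1→Year 2:
ΣP(Year 2)Q(Year 1) = 19.83×36 + 1.16×324 + 0.19×281 = 713.88 + 375.84 + 53.39 = 1143.11
ΣP(Year 1)Q(Year 1) = 22.57×36 + 1.07×324 + 0.20×281 = 812.52 + 346.68 + 56.2 = 1215.4
link = 1143.11/1215.4 = 0.940522
Link Year 2→Year 3:
ΣP(Year 3)Q(Year 2) = 15.92×35 + 1.16×393 + 0.23×310 = 557.2 + 455.88 + 71.3 = 1084.38
ΣP(Year 2)Q(Year 2) = 19.83×35 + 1.16×393 + 0.19×310 = 694.05 + 455.88 + 58.9 = 1208.83
link = 1084.38/1208.83 = 0.897049
Chained index = 100 × 0.940522 × 0.897049 = 84.3694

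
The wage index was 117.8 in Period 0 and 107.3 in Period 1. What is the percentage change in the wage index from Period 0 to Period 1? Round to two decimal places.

-8.91%

Change = (107.3 − 117.8) / 117.8 × 100
       = -10.5 / 117.8 × 100 = -8.9134%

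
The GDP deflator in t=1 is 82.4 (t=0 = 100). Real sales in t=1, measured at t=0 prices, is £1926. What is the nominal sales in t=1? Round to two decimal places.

1587.02

Nominal = Real × (Index/100) = 1926 × (82.4/100)
        = 1926 × 0.824 = 1587.0240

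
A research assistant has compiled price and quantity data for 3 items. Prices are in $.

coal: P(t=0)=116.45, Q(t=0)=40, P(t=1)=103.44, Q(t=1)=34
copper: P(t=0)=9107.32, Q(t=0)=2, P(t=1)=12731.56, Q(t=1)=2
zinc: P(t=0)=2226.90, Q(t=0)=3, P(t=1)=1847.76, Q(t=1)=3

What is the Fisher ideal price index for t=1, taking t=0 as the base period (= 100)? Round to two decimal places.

Laspeyres component (base-period weights):
ΣP(t=1)Q(t=0) = 103.44×40 + 12731.56×2 + 1847.76×3 = 4137.6 + 25463.12 + 5543.28 = 35144
ΣP(t=0)Q(t=0) = 116.45×40 + 9107.32×2 + 2226.90×3 = 4658 + 18214.64 + 6680.7 = 29553.34
L = 35144 / 29553.34 × 100 = 118.9172
Paasche component (current-period weights):
ΣP(t=1)Q(t=1) = 103.44×34 + 12731.56×2 + 1847.76×3 = 3516.96 + 25463.12 + 5543.28 = 34523.36
ΣP(t=0)Q(t=1) = 116.45×34 + 9107.32×2 + 2226.90×3 = 3959.3 + 18214.64 + 6680.7 = 28854.64
P = 34523.36 / 28854.64 × 100 = 119.6458
Fisher = √(L × P) = √(118.9172 × 119.6458) = 119.2809

119.28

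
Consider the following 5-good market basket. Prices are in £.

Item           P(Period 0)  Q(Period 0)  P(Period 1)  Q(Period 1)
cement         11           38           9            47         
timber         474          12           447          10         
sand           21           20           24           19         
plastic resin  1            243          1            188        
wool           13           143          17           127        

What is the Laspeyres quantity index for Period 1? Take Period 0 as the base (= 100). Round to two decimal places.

Laspeyres quantity index uses base-period prices as weights.
ΣP(Period 0)·Q(Period 1) = 11×47 + 474×10 + 21×19 + 1×188 + 13×127 = 517 + 4740 + 399 + 188 + 1651 = 7495
ΣP(Period 0)·Q(Period 0) = 11×38 + 474×12 + 21×20 + 1×243 + 13×143 = 418 + 5688 + 420 + 243 + 1859 = 8628
Index = 7495 / 8628 × 100 = 86.8683

86.87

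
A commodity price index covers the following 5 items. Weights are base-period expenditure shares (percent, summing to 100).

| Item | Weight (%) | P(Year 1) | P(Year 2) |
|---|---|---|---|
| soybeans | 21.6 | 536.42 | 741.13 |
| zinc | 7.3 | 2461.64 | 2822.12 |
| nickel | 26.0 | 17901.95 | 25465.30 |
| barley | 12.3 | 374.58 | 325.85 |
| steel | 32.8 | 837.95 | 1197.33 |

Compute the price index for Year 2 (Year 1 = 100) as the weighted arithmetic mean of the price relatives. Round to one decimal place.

soybeans: 21.6 × (741.13/536.42) = 21.6 × 1.381623 = 29.8430
zinc: 7.3 × (2822.12/2461.64) = 7.3 × 1.146439 = 8.3690
nickel: 26.0 × (25465.30/17901.95) = 26.0 × 1.422487 = 36.9847
barley: 12.3 × (325.85/374.58) = 12.3 × 0.869908 = 10.6999
steel: 32.8 × (1197.33/837.95) = 32.8 × 1.428880 = 46.8673
Index = Σ wᵢ·(p₁ᵢ/p₀ᵢ) = 29.8430 + 8.3690 + 36.9847 + 10.6999 + 46.8673 = 132.7639

132.8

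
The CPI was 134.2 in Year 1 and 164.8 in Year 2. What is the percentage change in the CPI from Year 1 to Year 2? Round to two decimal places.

Change = (164.8 − 134.2) / 134.2 × 100
       = 30.6 / 134.2 × 100 = 22.8018%

22.80%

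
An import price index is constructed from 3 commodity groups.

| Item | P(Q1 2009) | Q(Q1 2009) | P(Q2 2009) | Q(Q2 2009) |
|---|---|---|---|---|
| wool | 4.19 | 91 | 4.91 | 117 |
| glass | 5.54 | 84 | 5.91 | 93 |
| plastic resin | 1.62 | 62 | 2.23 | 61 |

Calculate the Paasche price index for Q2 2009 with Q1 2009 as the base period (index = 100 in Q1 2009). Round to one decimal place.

Paasche price index uses current-period quantities as weights.
ΣP(Q2 2009)·Q(Q2 2009) = 4.91×117 + 5.91×93 + 2.23×61 = 574.47 + 549.63 + 136.03 = 1260.13
ΣP(Q1 2009)·Q(Q2 2009) = 4.19×117 + 5.54×93 + 1.62×61 = 490.23 + 515.22 + 98.82 = 1104.27
Index = 1260.13 / 1104.27 × 100 = 114.1143

114.1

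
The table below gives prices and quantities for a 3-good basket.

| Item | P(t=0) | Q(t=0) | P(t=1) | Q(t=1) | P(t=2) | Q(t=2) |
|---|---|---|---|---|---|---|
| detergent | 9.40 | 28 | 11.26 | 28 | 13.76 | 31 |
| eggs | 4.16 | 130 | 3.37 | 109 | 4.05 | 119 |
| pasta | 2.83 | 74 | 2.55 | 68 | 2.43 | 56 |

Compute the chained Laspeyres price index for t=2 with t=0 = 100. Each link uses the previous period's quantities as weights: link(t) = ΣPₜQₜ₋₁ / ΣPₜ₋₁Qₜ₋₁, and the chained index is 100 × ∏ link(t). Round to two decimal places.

107.73

Link t=0→t=1:
ΣP(t=1)Q(t=0) = 11.26×28 + 3.37×130 + 2.55×74 = 315.28 + 438.1 + 188.7 = 942.08
ΣP(t=0)Q(t=0) = 9.40×28 + 4.16×130 + 2.83×74 = 263.2 + 540.8 + 209.42 = 1013.42
link = 942.08/1013.42 = 0.929605
Link t=1→t=2:
ΣP(t=2)Q(t=1) = 13.76×28 + 4.05×109 + 2.43×68 = 385.28 + 441.45 + 165.24 = 991.97
ΣP(t=1)Q(t=1) = 11.26×28 + 3.37×109 + 2.55×68 = 315.28 + 367.33 + 173.4 = 856.01
link = 991.97/856.01 = 1.158830
Chained index = 100 × 0.929605 × 1.158830 = 107.7254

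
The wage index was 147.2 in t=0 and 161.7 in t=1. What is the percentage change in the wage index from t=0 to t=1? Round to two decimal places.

9.85%

Change = (161.7 − 147.2) / 147.2 × 100
       = 14.5 / 147.2 × 100 = 9.8505%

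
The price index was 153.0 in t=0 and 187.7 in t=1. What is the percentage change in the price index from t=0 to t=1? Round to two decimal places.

Change = (187.7 − 153.0) / 153.0 × 100
       = 34.7 / 153.0 × 100 = 22.6797%

22.68%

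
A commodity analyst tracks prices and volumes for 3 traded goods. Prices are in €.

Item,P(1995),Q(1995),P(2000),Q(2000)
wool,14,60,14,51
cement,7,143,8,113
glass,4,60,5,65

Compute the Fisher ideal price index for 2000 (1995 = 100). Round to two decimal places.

Laspeyres component (base-period weights):
ΣP(2000)Q(1995) = 14×60 + 8×143 + 5×60 = 840 + 1144 + 300 = 2284
ΣP(1995)Q(1995) = 14×60 + 7×143 + 4×60 = 840 + 1001 + 240 = 2081
L = 2284 / 2081 × 100 = 109.7549
Paasche component (current-period weights):
ΣP(2000)Q(2000) = 14×51 + 8×113 + 5×65 = 714 + 904 + 325 = 1943
ΣP(1995)Q(2000) = 14×51 + 7×113 + 4×65 = 714 + 791 + 260 = 1765
P = 1943 / 1765 × 100 = 110.0850
Fisher = √(L × P) = √(109.7549 × 110.0850) = 109.9198

109.92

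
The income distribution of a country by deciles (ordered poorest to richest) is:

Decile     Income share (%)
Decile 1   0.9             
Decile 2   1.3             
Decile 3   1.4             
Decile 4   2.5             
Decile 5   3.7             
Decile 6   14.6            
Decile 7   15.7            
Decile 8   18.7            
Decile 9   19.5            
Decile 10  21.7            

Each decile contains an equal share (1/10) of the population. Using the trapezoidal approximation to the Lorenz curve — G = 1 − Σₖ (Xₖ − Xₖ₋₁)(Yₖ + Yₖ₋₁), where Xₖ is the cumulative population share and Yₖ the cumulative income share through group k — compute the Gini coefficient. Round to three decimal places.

Cumulative income shares Yₖ: 0.0090, 0.0220, 0.0360, 0.0610, 0.0980, 0.2440, 0.4010, 0.5880, 0.7830, 1.0000
Σ (Xₖ−Xₖ₋₁)(Yₖ+Yₖ₋₁) = (1/10)(0.0090+0.0000) + (1/10)(0.0220+0.0090) + (1/10)(0.0360+0.0220) + (1/10)(0.0610+0.0360) + (1/10)(0.0980+0.0610) + (1/10)(0.2440+0.0980) + (1/10)(0.4010+0.2440) + (1/10)(0.5880+0.4010) + (1/10)(0.7830+0.5880) + (1/10)(1.0000+0.7830)
  = 0.0009 + 0.0031 + 0.0058 + 0.0097 + 0.0159 + 0.0342 + 0.0645 + 0.0989 + 0.1371 + 0.1783 = 0.5484
G = 1 − 0.5484 = 0.4516

0.452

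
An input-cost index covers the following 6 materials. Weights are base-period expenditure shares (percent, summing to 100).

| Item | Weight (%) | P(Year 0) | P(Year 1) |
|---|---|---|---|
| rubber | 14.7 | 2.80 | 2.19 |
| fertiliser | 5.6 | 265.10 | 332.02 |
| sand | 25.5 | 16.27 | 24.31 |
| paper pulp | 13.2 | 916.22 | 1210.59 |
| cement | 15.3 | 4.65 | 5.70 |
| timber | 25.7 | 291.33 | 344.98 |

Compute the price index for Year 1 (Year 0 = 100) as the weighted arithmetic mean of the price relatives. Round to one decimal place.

rubber: 14.7 × (2.19/2.80) = 14.7 × 0.782143 = 11.4975
fertiliser: 5.6 × (332.02/265.10) = 5.6 × 1.252433 = 7.0136
sand: 25.5 × (24.31/16.27) = 25.5 × 1.494161 = 38.1011
paper pulp: 13.2 × (1210.59/916.22) = 13.2 × 1.321287 = 17.4410
cement: 15.3 × (5.70/4.65) = 15.3 × 1.225806 = 18.7548
timber: 25.7 × (344.98/291.33) = 25.7 × 1.184155 = 30.4328
Index = Σ wᵢ·(p₁ᵢ/p₀ᵢ) = 11.4975 + 7.0136 + 38.1011 + 17.4410 + 18.7548 + 30.4328 = 123.2409

123.2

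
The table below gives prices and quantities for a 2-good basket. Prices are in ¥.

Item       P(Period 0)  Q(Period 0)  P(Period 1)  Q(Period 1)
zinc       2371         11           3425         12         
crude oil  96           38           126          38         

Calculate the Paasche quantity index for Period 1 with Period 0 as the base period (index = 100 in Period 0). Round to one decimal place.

108.1

Paasche quantity index uses current-period prices as weights.
ΣP(Period 1)·Q(Period 1) = 3425×12 + 126×38 = 41100 + 4788 = 45888
ΣP(Period 1)·Q(Period 0) = 3425×11 + 126×38 = 37675 + 4788 = 42463
Index = 45888 / 42463 × 100 = 108.0658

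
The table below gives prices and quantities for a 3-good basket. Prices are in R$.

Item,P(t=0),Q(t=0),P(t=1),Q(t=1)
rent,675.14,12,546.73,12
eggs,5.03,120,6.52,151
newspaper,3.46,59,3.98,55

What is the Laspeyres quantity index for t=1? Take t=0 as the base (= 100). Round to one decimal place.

Laspeyres quantity index uses base-period prices as weights.
ΣP(t=0)·Q(t=1) = 675.14×12 + 5.03×151 + 3.46×55 = 8101.68 + 759.53 + 190.3 = 9051.51
ΣP(t=0)·Q(t=0) = 675.14×12 + 5.03×120 + 3.46×59 = 8101.68 + 603.6 + 204.14 = 8909.42
Index = 9051.51 / 8909.42 × 100 = 101.5948

101.6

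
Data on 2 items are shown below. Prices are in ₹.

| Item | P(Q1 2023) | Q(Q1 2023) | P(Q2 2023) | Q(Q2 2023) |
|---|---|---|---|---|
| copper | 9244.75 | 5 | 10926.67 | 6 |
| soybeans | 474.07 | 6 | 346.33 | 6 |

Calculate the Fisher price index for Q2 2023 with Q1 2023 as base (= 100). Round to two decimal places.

Laspeyres component (base-period weights):
ΣP(Q2 2023)Q(Q1 2023) = 10926.67×5 + 346.33×6 = 54633.35 + 2077.98 = 56711.33
ΣP(Q1 2023)Q(Q1 2023) = 9244.75×5 + 474.07×6 = 46223.75 + 2844.42 = 49068.17
L = 56711.33 / 49068.17 × 100 = 115.5766
Paasche component (current-period weights):
ΣP(Q2 2023)Q(Q2 2023) = 10926.67×6 + 346.33×6 = 65560.02 + 2077.98 = 67638
ΣP(Q1 2023)Q(Q2 2023) = 9244.75×6 + 474.07×6 = 55468.5 + 2844.42 = 58312.92
P = 67638 / 58312.92 × 100 = 115.9914
Fisher = √(L × P) = √(115.5766 × 115.9914) = 115.7838

115.78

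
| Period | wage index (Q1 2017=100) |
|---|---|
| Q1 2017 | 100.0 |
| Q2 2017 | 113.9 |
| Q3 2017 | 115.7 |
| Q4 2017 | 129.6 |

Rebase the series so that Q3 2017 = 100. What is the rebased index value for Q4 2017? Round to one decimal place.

Rebased(Q4 2017) = 129.6 / 115.7 × 100 = 112.0138

112.0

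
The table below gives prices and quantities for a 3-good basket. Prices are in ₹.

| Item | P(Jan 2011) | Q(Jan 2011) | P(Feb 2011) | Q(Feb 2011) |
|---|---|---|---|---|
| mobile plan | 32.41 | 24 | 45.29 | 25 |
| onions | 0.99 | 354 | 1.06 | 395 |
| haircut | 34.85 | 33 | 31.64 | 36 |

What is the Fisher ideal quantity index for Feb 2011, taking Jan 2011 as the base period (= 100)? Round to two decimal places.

Laspeyres component (base-period weights):
ΣP(Jan 2011)Q(Feb 2011) = 32.41×25 + 0.99×395 + 34.85×36 = 810.25 + 391.05 + 1254.6 = 2455.9
ΣP(Jan 2011)Q(Jan 2011) = 32.41×24 + 0.99×354 + 34.85×33 = 777.84 + 350.46 + 1150.05 = 2278.35
L = 2455.9 / 2278.35 × 100 = 107.7929
Paasche component (current-period weights):
ΣP(Feb 2011)Q(Feb 2011) = 45.29×25 + 1.06×395 + 31.64×36 = 1132.25 + 418.7 + 1139.04 = 2689.99
ΣP(Feb 2011)Q(Jan 2011) = 45.29×24 + 1.06×354 + 31.64×33 = 1086.96 + 375.24 + 1044.12 = 2506.32
P = 2689.99 / 2506.32 × 100 = 107.3283
Fisher = √(L × P) = √(107.7929 × 107.3283) = 107.5603

107.56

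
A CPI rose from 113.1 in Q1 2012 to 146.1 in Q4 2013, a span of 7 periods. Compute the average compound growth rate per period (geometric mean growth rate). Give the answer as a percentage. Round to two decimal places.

Growth factor = (146.1/113.1)^(1/7) = (1.291777)^(1/7) = 1.037251
Growth rate = 1.037251 − 1 = 0.037251 = 3.7251%

3.73%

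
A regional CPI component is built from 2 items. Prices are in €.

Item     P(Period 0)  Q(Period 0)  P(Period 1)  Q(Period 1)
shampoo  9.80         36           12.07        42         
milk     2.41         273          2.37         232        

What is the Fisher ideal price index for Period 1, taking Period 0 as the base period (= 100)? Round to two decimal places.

107.93

Laspeyres component (base-period weights):
ΣP(Period 1)Q(Period 0) = 12.07×36 + 2.37×273 = 434.52 + 647.01 = 1081.53
ΣP(Period 0)Q(Period 0) = 9.80×36 + 2.41×273 = 352.8 + 657.93 = 1010.73
L = 1081.53 / 1010.73 × 100 = 107.0048
Paasche component (current-period weights):
ΣP(Period 1)Q(Period 1) = 12.07×42 + 2.37×232 = 506.94 + 549.84 = 1056.78
ΣP(Period 0)Q(Period 1) = 9.80×42 + 2.41×232 = 411.6 + 559.12 = 970.72
P = 1056.78 / 970.72 × 100 = 108.8656
Fisher = √(L × P) = √(107.0048 × 108.8656) = 107.9312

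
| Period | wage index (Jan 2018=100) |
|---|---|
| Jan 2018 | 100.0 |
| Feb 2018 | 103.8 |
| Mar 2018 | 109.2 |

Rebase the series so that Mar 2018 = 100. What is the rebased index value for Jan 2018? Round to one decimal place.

Rebased(Jan 2018) = 100.0 / 109.2 × 100 = 91.5751

91.6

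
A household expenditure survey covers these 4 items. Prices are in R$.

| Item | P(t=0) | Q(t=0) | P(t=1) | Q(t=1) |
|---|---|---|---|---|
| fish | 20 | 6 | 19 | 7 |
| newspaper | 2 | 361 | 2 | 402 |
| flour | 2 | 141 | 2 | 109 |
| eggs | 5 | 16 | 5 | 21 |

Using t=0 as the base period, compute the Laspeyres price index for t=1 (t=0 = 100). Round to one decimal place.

99.5

Laspeyres price index uses base-period quantities as weights.
ΣP(t=1)·Q(t=0) = 19×6 + 2×361 + 2×141 + 5×16 = 114 + 722 + 282 + 80 = 1198
ΣP(t=0)·Q(t=0) = 20×6 + 2×361 + 2×141 + 5×16 = 120 + 722 + 282 + 80 = 1204
Index = 1198 / 1204 × 100 = 99.5017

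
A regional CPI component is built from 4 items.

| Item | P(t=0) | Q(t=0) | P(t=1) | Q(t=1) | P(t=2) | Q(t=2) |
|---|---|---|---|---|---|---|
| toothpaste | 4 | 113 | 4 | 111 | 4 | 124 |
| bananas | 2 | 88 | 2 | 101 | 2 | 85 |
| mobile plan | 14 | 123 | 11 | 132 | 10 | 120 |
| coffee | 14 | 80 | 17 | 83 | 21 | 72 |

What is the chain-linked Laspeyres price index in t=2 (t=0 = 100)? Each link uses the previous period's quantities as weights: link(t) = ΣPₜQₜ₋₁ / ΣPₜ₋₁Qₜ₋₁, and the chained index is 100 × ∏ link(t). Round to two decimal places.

101.77

Link t=0→t=1:
ΣP(t=1)Q(t=0) = 4×113 + 2×88 + 11×123 + 17×80 = 452 + 176 + 1353 + 1360 = 3341
ΣP(t=0)Q(t=0) = 4×113 + 2×88 + 14×123 + 14×80 = 452 + 176 + 1722 + 1120 = 3470
link = 3341/3470 = 0.962824
Link t=1→t=2:
ΣP(t=2)Q(t=1) = 4×111 + 2×101 + 10×132 + 21×83 = 444 + 202 + 1320 + 1743 = 3709
ΣP(t=1)Q(t=1) = 4×111 + 2×101 + 11×132 + 17×83 = 444 + 202 + 1452 + 1411 = 3509
link = 3709/3509 = 1.056996
Chained index = 100 × 0.962824 × 1.056996 = 101.7702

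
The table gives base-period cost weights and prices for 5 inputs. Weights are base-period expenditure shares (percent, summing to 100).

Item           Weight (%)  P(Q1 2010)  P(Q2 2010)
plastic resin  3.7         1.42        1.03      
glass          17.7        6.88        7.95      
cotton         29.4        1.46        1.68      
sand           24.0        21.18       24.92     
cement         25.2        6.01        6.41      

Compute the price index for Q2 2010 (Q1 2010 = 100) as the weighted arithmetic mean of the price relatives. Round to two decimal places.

plastic resin: 3.7 × (1.03/1.42) = 3.7 × 0.725352 = 2.6838
glass: 17.7 × (7.95/6.88) = 17.7 × 1.155523 = 20.4528
cotton: 29.4 × (1.68/1.46) = 29.4 × 1.150685 = 33.8301
sand: 24.0 × (24.92/21.18) = 24.0 × 1.176582 = 28.2380
cement: 25.2 × (6.41/6.01) = 25.2 × 1.066556 = 26.8772
Index = Σ wᵢ·(p₁ᵢ/p₀ᵢ) = 2.6838 + 20.4528 + 33.8301 + 28.2380 + 26.8772 = 112.0819

112.08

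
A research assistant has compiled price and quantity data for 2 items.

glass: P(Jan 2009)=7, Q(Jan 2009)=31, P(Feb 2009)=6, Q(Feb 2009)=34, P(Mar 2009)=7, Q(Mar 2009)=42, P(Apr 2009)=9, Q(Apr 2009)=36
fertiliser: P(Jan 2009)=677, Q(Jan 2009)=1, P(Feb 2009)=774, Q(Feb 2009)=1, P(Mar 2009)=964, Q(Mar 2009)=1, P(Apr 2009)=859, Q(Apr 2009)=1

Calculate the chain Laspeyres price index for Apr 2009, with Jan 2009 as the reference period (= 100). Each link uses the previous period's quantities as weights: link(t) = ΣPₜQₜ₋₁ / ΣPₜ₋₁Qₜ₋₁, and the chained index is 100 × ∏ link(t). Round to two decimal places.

129.77

Link Jan 2009→Feb 2009:
ΣP(Feb 2009)Q(Jan 2009) = 6×31 + 774×1 = 186 + 774 = 960
ΣP(Jan 2009)Q(Jan 2009) = 7×31 + 677×1 = 217 + 677 = 894
link = 960/894 = 1.073826
Link Feb 2009→Mar 2009:
ΣP(Mar 2009)Q(Feb 2009) = 7×34 + 964×1 = 238 + 964 = 1202
ΣP(Feb 2009)Q(Feb 2009) = 6×34 + 774×1 = 204 + 774 = 978
link = 1202/978 = 1.229039
Link Mar 2009→Apr 2009:
ΣP(Apr 2009)Q(Mar 2009) = 9×42 + 859×1 = 378 + 859 = 1237
ΣP(Mar 2009)Q(Mar 2009) = 7×42 + 964×1 = 294 + 964 = 1258
link = 1237/1258 = 0.983307
Chained index = 100 × 1.073826 × 1.229039 × 0.983307 = 129.7742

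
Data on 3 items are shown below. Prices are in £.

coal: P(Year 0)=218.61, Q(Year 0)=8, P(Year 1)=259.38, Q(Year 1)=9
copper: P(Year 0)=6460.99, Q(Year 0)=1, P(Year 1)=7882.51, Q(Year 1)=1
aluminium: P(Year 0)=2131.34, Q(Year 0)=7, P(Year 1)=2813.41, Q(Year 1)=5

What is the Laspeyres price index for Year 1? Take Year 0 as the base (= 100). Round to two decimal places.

128.20

Laspeyres price index uses base-period quantities as weights.
ΣP(Year 1)·Q(Year 0) = 259.38×8 + 7882.51×1 + 2813.41×7 = 2075.04 + 7882.51 + 19693.87 = 29651.42
ΣP(Year 0)·Q(Year 0) = 218.61×8 + 6460.99×1 + 2131.34×7 = 1748.88 + 6460.99 + 14919.38 = 23129.25
Index = 29651.42 / 23129.25 × 100 = 128.1988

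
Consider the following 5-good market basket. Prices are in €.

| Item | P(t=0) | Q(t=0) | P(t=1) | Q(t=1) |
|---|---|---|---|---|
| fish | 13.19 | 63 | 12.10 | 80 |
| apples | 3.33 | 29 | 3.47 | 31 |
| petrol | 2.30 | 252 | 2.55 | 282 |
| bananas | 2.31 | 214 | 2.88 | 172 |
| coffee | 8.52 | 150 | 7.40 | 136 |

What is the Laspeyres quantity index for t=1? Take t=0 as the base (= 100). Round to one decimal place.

102.5

Laspeyres quantity index uses base-period prices as weights.
ΣP(t=0)·Q(t=1) = 13.19×80 + 3.33×31 + 2.30×282 + 2.31×172 + 8.52×136 = 1055.2 + 103.23 + 648.6 + 397.32 + 1158.72 = 3363.07
ΣP(t=0)·Q(t=0) = 13.19×63 + 3.33×29 + 2.30×252 + 2.31×214 + 8.52×150 = 830.97 + 96.57 + 579.6 + 494.34 + 1278 = 3279.48
Index = 3363.07 / 3279.48 × 100 = 102.5489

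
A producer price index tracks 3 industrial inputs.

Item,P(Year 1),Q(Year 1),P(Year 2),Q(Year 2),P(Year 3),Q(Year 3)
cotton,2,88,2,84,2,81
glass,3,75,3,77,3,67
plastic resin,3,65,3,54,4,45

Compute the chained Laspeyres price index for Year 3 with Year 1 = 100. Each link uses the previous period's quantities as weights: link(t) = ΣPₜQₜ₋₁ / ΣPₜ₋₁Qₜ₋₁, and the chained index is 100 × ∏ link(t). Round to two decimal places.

Link Year 1→Year 2:
ΣP(Year 2)Q(Year 1) = 2×88 + 3×75 + 3×65 = 176 + 225 + 195 = 596
ΣP(Year 1)Q(Year 1) = 2×88 + 3×75 + 3×65 = 176 + 225 + 195 = 596
link = 596/596 = 1.000000
Link Year 2→Year 3:
ΣP(Year 3)Q(Year 2) = 2×84 + 3×77 + 4×54 = 168 + 231 + 216 = 615
ΣP(Year 2)Q(Year 2) = 2×84 + 3×77 + 3×54 = 168 + 231 + 162 = 561
link = 615/561 = 1.096257
Chained index = 100 × 1.000000 × 1.096257 = 109.6257

109.63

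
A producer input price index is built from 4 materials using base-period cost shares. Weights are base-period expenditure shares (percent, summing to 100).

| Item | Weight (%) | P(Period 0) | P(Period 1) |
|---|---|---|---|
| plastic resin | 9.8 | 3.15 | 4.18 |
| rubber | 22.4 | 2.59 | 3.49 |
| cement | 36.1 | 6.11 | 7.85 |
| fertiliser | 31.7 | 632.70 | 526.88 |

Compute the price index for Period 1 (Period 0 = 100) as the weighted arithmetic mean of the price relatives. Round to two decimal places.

115.97

plastic resin: 9.8 × (4.18/3.15) = 9.8 × 1.326984 = 13.0044
rubber: 22.4 × (3.49/2.59) = 22.4 × 1.347490 = 30.1838
cement: 36.1 × (7.85/6.11) = 36.1 × 1.284779 = 46.3805
fertiliser: 31.7 × (526.88/632.70) = 31.7 × 0.832749 = 26.3981
Index = Σ wᵢ·(p₁ᵢ/p₀ᵢ) = 13.0044 + 30.1838 + 46.3805 + 26.3981 = 115.9669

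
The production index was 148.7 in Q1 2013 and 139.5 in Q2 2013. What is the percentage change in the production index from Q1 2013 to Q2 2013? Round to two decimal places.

-6.19%

Change = (139.5 − 148.7) / 148.7 × 100
       = -9.2 / 148.7 × 100 = -6.1870%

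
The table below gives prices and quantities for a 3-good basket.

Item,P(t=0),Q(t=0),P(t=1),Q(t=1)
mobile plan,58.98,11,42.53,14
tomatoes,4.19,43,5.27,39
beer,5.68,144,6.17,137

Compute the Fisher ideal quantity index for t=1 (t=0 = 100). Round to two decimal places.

Laspeyres component (base-period weights):
ΣP(t=0)Q(t=1) = 58.98×14 + 4.19×39 + 5.68×137 = 825.72 + 163.41 + 778.16 = 1767.29
ΣP(t=0)Q(t=0) = 58.98×11 + 4.19×43 + 5.68×144 = 648.78 + 180.17 + 817.92 = 1646.87
L = 1767.29 / 1646.87 × 100 = 107.3121
Paasche component (current-period weights):
ΣP(t=1)Q(t=1) = 42.53×14 + 5.27×39 + 6.17×137 = 595.42 + 205.53 + 845.29 = 1646.24
ΣP(t=1)Q(t=0) = 42.53×11 + 5.27×43 + 6.17×144 = 467.83 + 226.61 + 888.48 = 1582.92
P = 1646.24 / 1582.92 × 100 = 104.0002
Fisher = √(L × P) = √(107.3121 × 104.0002) = 105.6432

105.64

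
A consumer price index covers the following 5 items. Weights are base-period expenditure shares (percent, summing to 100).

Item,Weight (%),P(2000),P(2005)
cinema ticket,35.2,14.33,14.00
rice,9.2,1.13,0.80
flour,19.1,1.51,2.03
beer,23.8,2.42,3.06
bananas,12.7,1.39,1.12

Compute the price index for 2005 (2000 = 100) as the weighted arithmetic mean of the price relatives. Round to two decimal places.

106.91

cinema ticket: 35.2 × (14.00/14.33) = 35.2 × 0.976971 = 34.3894
rice: 9.2 × (0.80/1.13) = 9.2 × 0.707965 = 6.5133
flour: 19.1 × (2.03/1.51) = 19.1 × 1.344371 = 25.6775
beer: 23.8 × (3.06/2.42) = 23.8 × 1.264463 = 30.0942
bananas: 12.7 × (1.12/1.39) = 12.7 × 0.805755 = 10.2331
Index = Σ wᵢ·(p₁ᵢ/p₀ᵢ) = 34.3894 + 6.5133 + 25.6775 + 30.0942 + 10.2331 = 106.9075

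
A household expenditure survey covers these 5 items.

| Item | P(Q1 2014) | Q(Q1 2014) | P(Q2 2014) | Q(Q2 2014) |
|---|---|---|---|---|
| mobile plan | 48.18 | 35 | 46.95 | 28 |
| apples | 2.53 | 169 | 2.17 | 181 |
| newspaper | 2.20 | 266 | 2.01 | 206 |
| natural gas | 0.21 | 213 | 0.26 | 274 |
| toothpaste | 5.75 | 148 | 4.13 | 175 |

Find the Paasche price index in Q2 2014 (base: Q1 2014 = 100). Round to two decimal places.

87.71

Paasche price index uses current-period quantities as weights.
ΣP(Q2 2014)·Q(Q2 2014) = 46.95×28 + 2.17×181 + 2.01×206 + 0.26×274 + 4.13×175 = 1314.6 + 392.77 + 414.06 + 71.24 + 722.75 = 2915.42
ΣP(Q1 2014)·Q(Q2 2014) = 48.18×28 + 2.53×181 + 2.20×206 + 0.21×274 + 5.75×175 = 1349.04 + 457.93 + 453.2 + 57.54 + 1006.25 = 3323.96
Index = 2915.42 / 3323.96 × 100 = 87.7092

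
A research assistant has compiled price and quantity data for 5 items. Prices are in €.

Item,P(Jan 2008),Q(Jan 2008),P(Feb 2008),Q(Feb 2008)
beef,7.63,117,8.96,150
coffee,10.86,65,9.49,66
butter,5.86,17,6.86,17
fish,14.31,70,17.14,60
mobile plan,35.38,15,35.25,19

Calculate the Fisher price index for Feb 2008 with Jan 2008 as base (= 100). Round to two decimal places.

108.53

Laspeyres component (base-period weights):
ΣP(Feb 2008)Q(Jan 2008) = 8.96×117 + 9.49×65 + 6.86×17 + 17.14×70 + 35.25×15 = 1048.32 + 616.85 + 116.62 + 1199.8 + 528.75 = 3510.34
ΣP(Jan 2008)Q(Jan 2008) = 7.63×117 + 10.86×65 + 5.86×17 + 14.31×70 + 35.38×15 = 892.71 + 705.9 + 99.62 + 1001.7 + 530.7 = 3230.63
L = 3510.34 / 3230.63 × 100 = 108.6581
Paasche component (current-period weights):
ΣP(Feb 2008)Q(Feb 2008) = 8.96×150 + 9.49×66 + 6.86×17 + 17.14×60 + 35.25×19 = 1344 + 626.34 + 116.62 + 1028.4 + 669.75 = 3785.11
ΣP(Jan 2008)Q(Feb 2008) = 7.63×150 + 10.86×66 + 5.86×17 + 14.31×60 + 35.38×19 = 1144.5 + 716.76 + 99.62 + 858.6 + 672.22 = 3491.7
P = 3785.11 / 3491.7 × 100 = 108.4031
Fisher = √(L × P) = √(108.6581 × 108.4031) = 108.5305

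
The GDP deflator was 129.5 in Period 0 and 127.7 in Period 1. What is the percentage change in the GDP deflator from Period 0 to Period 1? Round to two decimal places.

-1.39%

Change = (127.7 − 129.5) / 129.5 × 100
       = -1.8 / 129.5 × 100 = -1.3900%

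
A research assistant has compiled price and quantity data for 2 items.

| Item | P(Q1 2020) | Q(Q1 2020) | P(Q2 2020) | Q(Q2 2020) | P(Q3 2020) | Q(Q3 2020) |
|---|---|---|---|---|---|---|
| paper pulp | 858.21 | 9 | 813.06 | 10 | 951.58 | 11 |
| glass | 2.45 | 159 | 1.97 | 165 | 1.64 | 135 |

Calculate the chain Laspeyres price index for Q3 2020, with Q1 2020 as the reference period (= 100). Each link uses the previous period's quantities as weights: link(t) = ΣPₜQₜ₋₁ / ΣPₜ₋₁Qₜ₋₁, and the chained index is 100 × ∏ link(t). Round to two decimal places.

108.85

Link Q1 2020→Q2 2020:
ΣP(Q2 2020)Q(Q1 2020) = 813.06×9 + 1.97×159 = 7317.54 + 313.23 = 7630.77
ΣP(Q1 2020)Q(Q1 2020) = 858.21×9 + 2.45×159 = 7723.89 + 389.55 = 8113.44
link = 7630.77/8113.44 = 0.940510
Link Q2 2020→Q3 2020:
ΣP(Q3 2020)Q(Q2 2020) = 951.58×10 + 1.64×165 = 9515.8 + 270.6 = 9786.4
ΣP(Q2 2020)Q(Q2 2020) = 813.06×10 + 1.97×165 = 8130.6 + 325.05 = 8455.65
link = 9786.4/8455.65 = 1.157380
Chained index = 100 × 0.940510 × 1.157380 = 108.8527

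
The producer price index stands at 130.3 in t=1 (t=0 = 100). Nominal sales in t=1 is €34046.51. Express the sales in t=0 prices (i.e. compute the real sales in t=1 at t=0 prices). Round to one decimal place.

Real = Nominal ÷ (Index/100) = 34046.51 ÷ (130.3/100)
     = 34046.51 ÷ 1.303 = 26129.3246

26129.3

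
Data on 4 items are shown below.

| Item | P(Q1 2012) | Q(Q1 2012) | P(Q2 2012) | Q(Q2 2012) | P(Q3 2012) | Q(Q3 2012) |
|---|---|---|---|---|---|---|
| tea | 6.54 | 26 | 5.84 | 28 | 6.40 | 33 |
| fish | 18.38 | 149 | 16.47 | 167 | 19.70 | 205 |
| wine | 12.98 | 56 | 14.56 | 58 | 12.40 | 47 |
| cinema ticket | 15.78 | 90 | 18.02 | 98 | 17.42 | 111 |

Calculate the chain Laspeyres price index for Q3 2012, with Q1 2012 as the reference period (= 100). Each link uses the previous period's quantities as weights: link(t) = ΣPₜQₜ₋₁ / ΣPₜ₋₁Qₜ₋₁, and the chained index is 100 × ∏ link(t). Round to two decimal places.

Link Q1 2012→Q2 2012:
ΣP(Q2 2012)Q(Q1 2012) = 5.84×26 + 16.47×149 + 14.56×56 + 18.02×90 = 151.84 + 2454.03 + 815.36 + 1621.8 = 5043.03
ΣP(Q1 2012)Q(Q1 2012) = 6.54×26 + 18.38×149 + 12.98×56 + 15.78×90 = 170.04 + 2738.62 + 726.88 + 1420.2 = 5055.74
link = 5043.03/5055.74 = 0.997486
Link Q2 2012→Q3 2012:
ΣP(Q3 2012)Q(Q2 2012) = 6.40×28 + 19.70×167 + 12.40×58 + 17.42×98 = 179.2 + 3289.9 + 719.2 + 1707.16 = 5895.46
ΣP(Q2 2012)Q(Q2 2012) = 5.84×28 + 16.47×167 + 14.56×58 + 18.02×98 = 163.52 + 2750.49 + 844.48 + 1765.96 = 5524.45
link = 5895.46/5524.45 = 1.067158
Chained index = 100 × 0.997486 × 1.067158 = 106.4475

106.45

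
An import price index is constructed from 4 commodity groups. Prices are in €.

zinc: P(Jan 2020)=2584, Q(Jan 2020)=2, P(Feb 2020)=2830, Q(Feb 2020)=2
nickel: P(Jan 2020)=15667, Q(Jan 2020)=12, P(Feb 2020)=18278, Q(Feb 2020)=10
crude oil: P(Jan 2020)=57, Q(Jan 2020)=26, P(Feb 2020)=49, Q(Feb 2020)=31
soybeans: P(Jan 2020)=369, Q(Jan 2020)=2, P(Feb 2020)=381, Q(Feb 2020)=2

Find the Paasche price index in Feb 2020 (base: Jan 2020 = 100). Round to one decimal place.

Paasche price index uses current-period quantities as weights.
ΣP(Feb 2020)·Q(Feb 2020) = 2830×2 + 18278×10 + 49×31 + 381×2 = 5660 + 182780 + 1519 + 762 = 190721
ΣP(Jan 2020)·Q(Feb 2020) = 2584×2 + 15667×10 + 57×31 + 369×2 = 5168 + 156670 + 1767 + 738 = 164343
Index = 190721 / 164343 × 100 = 116.0506

116.1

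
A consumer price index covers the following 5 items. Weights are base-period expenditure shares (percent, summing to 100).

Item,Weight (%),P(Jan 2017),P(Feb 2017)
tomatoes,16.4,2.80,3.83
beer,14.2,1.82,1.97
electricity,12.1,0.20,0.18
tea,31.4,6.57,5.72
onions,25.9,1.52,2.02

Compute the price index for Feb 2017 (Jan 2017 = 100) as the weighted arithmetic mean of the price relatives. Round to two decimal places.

110.45

tomatoes: 16.4 × (3.83/2.80) = 16.4 × 1.367857 = 22.4329
beer: 14.2 × (1.97/1.82) = 14.2 × 1.082418 = 15.3703
electricity: 12.1 × (0.18/0.20) = 12.1 × 0.900000 = 10.8900
tea: 31.4 × (5.72/6.57) = 31.4 × 0.870624 = 27.3376
onions: 25.9 × (2.02/1.52) = 25.9 × 1.328947 = 34.4197
Index = Σ wᵢ·(p₁ᵢ/p₀ᵢ) = 22.4329 + 15.3703 + 10.8900 + 27.3376 + 34.4197 = 110.4505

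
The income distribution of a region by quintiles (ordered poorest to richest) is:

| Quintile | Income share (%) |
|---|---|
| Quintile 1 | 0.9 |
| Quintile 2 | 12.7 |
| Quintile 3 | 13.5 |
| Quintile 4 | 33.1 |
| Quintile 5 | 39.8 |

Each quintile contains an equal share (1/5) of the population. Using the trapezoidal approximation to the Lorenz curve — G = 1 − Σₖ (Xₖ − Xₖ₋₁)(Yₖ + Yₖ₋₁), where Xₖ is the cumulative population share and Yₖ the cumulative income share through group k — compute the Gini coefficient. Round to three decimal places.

0.393

Cumulative income shares Yₖ: 0.0090, 0.1360, 0.2710, 0.6020, 1.0000
Σ (Xₖ−Xₖ₋₁)(Yₖ+Yₖ₋₁) = (1/5)(0.0090+0.0000) + (1/5)(0.1360+0.0090) + (1/5)(0.2710+0.1360) + (1/5)(0.6020+0.2710) + (1/5)(1.0000+0.6020)
  = 0.0018 + 0.0290 + 0.0814 + 0.1746 + 0.3204 = 0.6072
G = 1 − 0.6072 = 0.3928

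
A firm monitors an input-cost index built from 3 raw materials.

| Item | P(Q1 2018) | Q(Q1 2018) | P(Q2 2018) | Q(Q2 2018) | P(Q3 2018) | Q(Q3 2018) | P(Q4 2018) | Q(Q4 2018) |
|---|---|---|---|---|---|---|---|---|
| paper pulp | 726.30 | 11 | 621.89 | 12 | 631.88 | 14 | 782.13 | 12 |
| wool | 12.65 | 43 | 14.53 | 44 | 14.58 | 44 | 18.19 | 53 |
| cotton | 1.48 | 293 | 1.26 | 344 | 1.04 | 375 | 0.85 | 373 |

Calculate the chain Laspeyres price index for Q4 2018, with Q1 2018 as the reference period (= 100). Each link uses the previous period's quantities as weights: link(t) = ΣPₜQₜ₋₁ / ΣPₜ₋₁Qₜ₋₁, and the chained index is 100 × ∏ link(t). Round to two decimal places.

Link Q1 2018→Q2 2018:
ΣP(Q2 2018)Q(Q1 2018) = 621.89×11 + 14.53×43 + 1.26×293 = 6840.79 + 624.79 + 369.18 = 7834.76
ΣP(Q1 2018)Q(Q1 2018) = 726.30×11 + 12.65×43 + 1.48×293 = 7989.3 + 543.95 + 433.64 = 8966.89
link = 7834.76/8966.89 = 0.873743
Link Q2 2018→Q3 2018:
ΣP(Q3 2018)Q(Q2 2018) = 631.88×12 + 14.58×44 + 1.04×344 = 7582.56 + 641.52 + 357.76 = 8581.84
ΣP(Q2 2018)Q(Q2 2018) = 621.89×12 + 14.53×44 + 1.26×344 = 7462.68 + 639.32 + 433.44 = 8535.44
link = 8581.84/8535.44 = 1.005436
Link Q3 2018→Q4 2018:
ΣP(Q4 2018)Q(Q3 2018) = 782.13×14 + 18.19×44 + 0.85×375 = 10949.82 + 800.36 + 318.75 = 12068.93
ΣP(Q3 2018)Q(Q3 2018) = 631.88×14 + 14.58×44 + 1.04×375 = 8846.32 + 641.52 + 390 = 9877.84
link = 12068.93/9877.84 = 1.221819
Chained index = 100 × 0.873743 × 1.005436 × 1.221819 = 107.3359

107.34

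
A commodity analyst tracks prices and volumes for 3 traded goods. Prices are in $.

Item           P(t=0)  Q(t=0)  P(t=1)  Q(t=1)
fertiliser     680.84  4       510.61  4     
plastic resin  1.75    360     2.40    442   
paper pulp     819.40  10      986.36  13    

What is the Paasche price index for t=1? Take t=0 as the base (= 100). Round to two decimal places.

112.56

Paasche price index uses current-period quantities as weights.
ΣP(t=1)·Q(t=1) = 510.61×4 + 2.40×442 + 986.36×13 = 2042.44 + 1060.8 + 12822.68 = 15925.92
ΣP(t=0)·Q(t=1) = 680.84×4 + 1.75×442 + 819.40×13 = 2723.36 + 773.5 + 10652.2 = 14149.06
Index = 15925.92 / 14149.06 × 100 = 112.5581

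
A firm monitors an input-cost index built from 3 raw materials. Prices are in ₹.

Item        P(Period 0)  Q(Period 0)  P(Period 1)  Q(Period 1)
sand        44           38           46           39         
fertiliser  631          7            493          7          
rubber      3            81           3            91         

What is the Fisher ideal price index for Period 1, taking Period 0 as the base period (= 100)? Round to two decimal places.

Laspeyres component (base-period weights):
ΣP(Period 1)Q(Period 0) = 46×38 + 493×7 + 3×81 = 1748 + 3451 + 243 = 5442
ΣP(Period 0)Q(Period 0) = 44×38 + 631×7 + 3×81 = 1672 + 4417 + 243 = 6332
L = 5442 / 6332 × 100 = 85.9444
Paasche component (current-period weights):
ΣP(Period 1)Q(Period 1) = 46×39 + 493×7 + 3×91 = 1794 + 3451 + 273 = 5518
ΣP(Period 0)Q(Period 1) = 44×39 + 631×7 + 3×91 = 1716 + 4417 + 273 = 6406
P = 5518 / 6406 × 100 = 86.1380
Fisher = √(L × P) = √(85.9444 × 86.1380) = 86.0411

86.04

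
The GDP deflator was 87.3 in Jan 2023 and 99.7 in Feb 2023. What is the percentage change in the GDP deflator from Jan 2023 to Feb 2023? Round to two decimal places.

14.20%

Change = (99.7 − 87.3) / 87.3 × 100
       = 12.4 / 87.3 × 100 = 14.2039%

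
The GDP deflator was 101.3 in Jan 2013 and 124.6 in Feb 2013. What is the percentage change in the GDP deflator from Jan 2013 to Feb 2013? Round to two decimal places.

Change = (124.6 − 101.3) / 101.3 × 100
       = 23.3 / 101.3 × 100 = 23.0010%

23.00%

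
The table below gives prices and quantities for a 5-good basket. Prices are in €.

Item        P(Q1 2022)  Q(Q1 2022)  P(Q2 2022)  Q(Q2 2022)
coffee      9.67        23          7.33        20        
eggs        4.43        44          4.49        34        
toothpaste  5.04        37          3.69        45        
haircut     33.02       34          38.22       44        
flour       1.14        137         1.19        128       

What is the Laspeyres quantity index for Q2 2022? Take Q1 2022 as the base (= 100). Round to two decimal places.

Laspeyres quantity index uses base-period prices as weights.
ΣP(Q1 2022)·Q(Q2 2022) = 9.67×20 + 4.43×34 + 5.04×45 + 33.02×44 + 1.14×128 = 193.4 + 150.62 + 226.8 + 1452.88 + 145.92 = 2169.62
ΣP(Q1 2022)·Q(Q1 2022) = 9.67×23 + 4.43×44 + 5.04×37 + 33.02×34 + 1.14×137 = 222.41 + 194.92 + 186.48 + 1122.68 + 156.18 = 1882.67
Index = 2169.62 / 1882.67 × 100 = 115.2417

115.24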